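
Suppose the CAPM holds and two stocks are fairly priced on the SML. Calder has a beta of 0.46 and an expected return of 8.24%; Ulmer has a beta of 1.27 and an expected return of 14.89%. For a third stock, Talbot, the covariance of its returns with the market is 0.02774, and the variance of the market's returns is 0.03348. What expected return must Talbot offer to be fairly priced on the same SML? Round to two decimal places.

11.27%

MRP = (14.89% − 8.24%) / (1.27 − 0.46) = 8.2099%
R_f = 8.24% − 0.46 × 8.2099% = 4.4634%
β_Talbot = Cov / Var(R_m) = 0.02774 / 0.03348 = 0.8286
E(R_Talbot) = R_f + β × MRP = 4.4634% + 0.8286 × 8.2099% = 11.27%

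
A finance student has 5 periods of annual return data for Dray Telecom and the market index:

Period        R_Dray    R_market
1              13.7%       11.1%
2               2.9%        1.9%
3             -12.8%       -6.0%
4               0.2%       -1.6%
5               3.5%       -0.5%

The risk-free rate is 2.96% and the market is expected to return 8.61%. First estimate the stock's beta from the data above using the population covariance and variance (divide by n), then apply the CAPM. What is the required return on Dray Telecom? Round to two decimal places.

Mean R_i = (13.7 + 2.9 − 12.8 + 0.2 + 3.5) / 5 = 1.5000%
Mean R_m = (11.1 + 1.9 − 6.0 − 1.6 − 0.5) / 5 = 0.9800%
Σ(R_i − R̄_i)(R_m − R̄_m) = 224.9600  ⇒  Cov = 224.9600 / 5 = 44.9920
Σ(R_m − R̄_m)² = 160.8280  ⇒  Var(R_m) = 160.8280 / 5 = 32.1656
β = Cov / Var(R_m) = 44.9920 / 32.1656 = 1.3988
MRP = 8.61% − 2.96% = 5.65%
E(R) = R_f + β × MRP = 2.96% + 1.3988 × 5.65% = 10.86%

10.86%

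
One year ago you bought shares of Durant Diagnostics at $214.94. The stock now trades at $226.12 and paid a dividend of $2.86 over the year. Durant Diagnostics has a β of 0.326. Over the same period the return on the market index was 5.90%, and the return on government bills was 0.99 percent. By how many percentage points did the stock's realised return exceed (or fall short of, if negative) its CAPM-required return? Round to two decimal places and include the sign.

Realised HPR = (P1 + D1 − P0) / P0 = (226.12 + 2.86 − 214.94) / 214.94 = 14.04 / 214.94 = 6.5321%
MRP = 5.90% − 0.99% = 4.91%
CAPM required = R_f + β·MRP = 0.99% + 0.326 × 4.91% = 2.59066%
α = realised − required = 6.5321% − 2.59066% = +3.94%

+3.94%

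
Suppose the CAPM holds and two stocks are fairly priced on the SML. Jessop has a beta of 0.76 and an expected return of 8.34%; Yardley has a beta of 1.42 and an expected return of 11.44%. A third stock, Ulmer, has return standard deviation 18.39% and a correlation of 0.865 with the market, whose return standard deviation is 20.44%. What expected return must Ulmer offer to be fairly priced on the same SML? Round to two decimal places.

MRP = (11.44% − 8.34%) / (1.42 − 0.76) = 4.6970%
R_f = 8.34% − 0.76 × 4.6970% = 4.7703%
β_Ulmer = ρ·σ_i/σ_m = 0.865 × 18.39 / 20.44 = 0.7782
E(R_Ulmer) = R_f + β × MRP = 4.7703% + 0.7782 × 4.6970% = 8.43%

8.43%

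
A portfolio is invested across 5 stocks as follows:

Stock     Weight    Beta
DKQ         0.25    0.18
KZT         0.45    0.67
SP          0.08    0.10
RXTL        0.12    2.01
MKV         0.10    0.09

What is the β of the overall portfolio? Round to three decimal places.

β_P = Σ w_i β_i = 0.25×0.18 + 0.45×0.67 + 0.08×0.10 + 0.12×2.01 + 0.10×0.09 = 0.6047

0.605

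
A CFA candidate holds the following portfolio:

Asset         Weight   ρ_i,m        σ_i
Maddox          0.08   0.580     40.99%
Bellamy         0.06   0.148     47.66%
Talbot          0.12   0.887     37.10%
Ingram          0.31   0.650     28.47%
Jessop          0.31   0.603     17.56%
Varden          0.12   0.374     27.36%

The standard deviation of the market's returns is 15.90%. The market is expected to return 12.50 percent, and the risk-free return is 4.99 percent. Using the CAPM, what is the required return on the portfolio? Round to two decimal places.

12.79%

β_Maddox = 0.580 × 40.99% / 15.90% = 1.4952
β_Bellamy = 0.148 × 47.66% / 15.90% = 0.4436
β_Talbot = 0.887 × 37.10% / 15.90% = 2.0697
β_Ingram = 0.650 × 28.47% / 15.90% = 1.1639
β_Jessop = 0.603 × 17.56% / 15.90% = 0.6660
β_Varden = 0.374 × 27.36% / 15.90% = 0.6436
β_P = Σ w_i β_i = 0.08×1.4952 + 0.06×0.4436 + 0.12×2.0697 + 0.31×1.1639 + 0.31×0.6660 + 0.12×0.6436 = 1.0391
MRP = 12.50% − 4.99% = 7.51%
E(R_P) = R_f + β_P × MRP = 4.99% + 1.0391 × 7.51% = 12.79%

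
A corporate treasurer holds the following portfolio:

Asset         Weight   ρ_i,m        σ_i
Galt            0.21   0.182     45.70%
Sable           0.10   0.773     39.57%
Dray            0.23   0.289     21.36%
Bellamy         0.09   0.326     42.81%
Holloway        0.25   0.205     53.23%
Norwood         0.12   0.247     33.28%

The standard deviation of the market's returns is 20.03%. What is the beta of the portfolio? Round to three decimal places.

0.559

β_Galt = 0.182 × 45.70% / 20.03% = 0.4152
β_Sable = 0.773 × 39.57% / 20.03% = 1.5271
β_Dray = 0.289 × 21.36% / 20.03% = 0.3082
β_Bellamy = 0.326 × 42.81% / 20.03% = 0.6968
β_Holloway = 0.205 × 53.23% / 20.03% = 0.5448
β_Norwood = 0.247 × 33.28% / 20.03% = 0.4104
β_P = Σ w_i β_i = 0.21×0.4152 + 0.10×1.5271 + 0.23×0.3082 + 0.09×0.6968 + 0.25×0.5448 + 0.12×0.4104 = 0.5589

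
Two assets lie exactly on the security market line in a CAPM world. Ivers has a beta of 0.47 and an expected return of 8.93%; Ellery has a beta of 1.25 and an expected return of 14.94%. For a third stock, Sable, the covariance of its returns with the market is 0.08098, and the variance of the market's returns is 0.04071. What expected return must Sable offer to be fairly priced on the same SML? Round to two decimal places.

MRP = (14.94% − 8.93%) / (1.25 − 0.47) = 7.7051%
R_f = 8.93% − 0.47 × 7.7051% = 5.3086%
β_Sable = Cov / Var(R_m) = 0.08098 / 0.04071 = 1.9892
E(R_Sable) = R_f + β × MRP = 5.3086% + 1.9892 × 7.7051% = 20.64%

20.64%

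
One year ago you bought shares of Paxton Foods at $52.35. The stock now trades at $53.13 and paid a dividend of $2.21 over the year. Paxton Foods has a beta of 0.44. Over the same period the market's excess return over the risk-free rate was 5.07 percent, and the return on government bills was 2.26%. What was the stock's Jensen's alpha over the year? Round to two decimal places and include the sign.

Realised HPR = (P1 + D1 − P0) / P0 = (53.13 + 2.21 − 52.35) / 52.35 = 2.99 / 52.35 = 5.7116%
CAPM required = R_f + β·MRP = 2.26% + 0.44 × 5.07% = 4.4908%
α = realised − required = 5.7116% − 4.4908% = +1.22%

+1.22%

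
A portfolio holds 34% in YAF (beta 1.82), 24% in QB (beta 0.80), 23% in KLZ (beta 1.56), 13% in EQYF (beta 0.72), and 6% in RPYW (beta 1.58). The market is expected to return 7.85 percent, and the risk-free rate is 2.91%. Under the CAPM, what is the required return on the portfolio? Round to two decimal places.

9.62%

β_P = Σ w_i β_i = 0.34×1.82 + 0.24×0.80 + 0.23×1.56 + 0.13×0.72 + 0.06×1.58 = 1.3580
MRP = 7.85% − 2.91% = 4.94%
E(R_P) = R_f + β_P × MRP = 2.91% + 1.3580 × 4.94% = 9.62%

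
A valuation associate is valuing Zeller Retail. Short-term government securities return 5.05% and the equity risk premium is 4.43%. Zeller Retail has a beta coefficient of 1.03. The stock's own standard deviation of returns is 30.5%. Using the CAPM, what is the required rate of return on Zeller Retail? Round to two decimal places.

E(R) = R_f + β × MRP = 5.05% + 1.03 × 4.43% = 9.61%

9.61%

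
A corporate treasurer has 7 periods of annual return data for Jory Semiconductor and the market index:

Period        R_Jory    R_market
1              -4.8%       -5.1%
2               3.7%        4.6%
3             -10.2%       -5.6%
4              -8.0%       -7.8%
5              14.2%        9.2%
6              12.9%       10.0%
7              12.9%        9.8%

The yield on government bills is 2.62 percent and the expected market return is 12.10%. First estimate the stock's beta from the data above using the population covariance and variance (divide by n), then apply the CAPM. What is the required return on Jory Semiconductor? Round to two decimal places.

Mean R_i = (-4.8 + 3.7 − 10.2 − 8.0 + 14.2 + 12.9 + 12.9) / 7 = 2.9571%
Mean R_m = (-5.1 + 4.6 − 5.6 − 7.8 + 9.2 + 10.0 + 9.8) / 7 = 2.1571%
Σ(R_i − R̄_i)(R_m − R̄_m) = 502.4271  ⇒  Cov = 502.4271 / 7 = 71.7753
Σ(R_m − R̄_m)² = 387.4771  ⇒  Var(R_m) = 387.4771 / 7 = 55.3539
β = Cov / Var(R_m) = 71.7753 / 55.3539 = 1.2967
MRP = 12.10% − 2.62% = 9.48%
E(R) = R_f + β × MRP = 2.62% + 1.2967 × 9.48% = 14.91%

14.91%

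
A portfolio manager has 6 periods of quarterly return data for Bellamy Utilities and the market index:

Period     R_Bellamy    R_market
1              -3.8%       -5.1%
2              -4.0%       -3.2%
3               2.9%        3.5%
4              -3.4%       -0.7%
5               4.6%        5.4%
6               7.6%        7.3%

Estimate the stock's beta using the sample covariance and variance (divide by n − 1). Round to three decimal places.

Mean R_i = (-3.8 − 4.0 + 2.9 − 3.4 + 4.6 + 7.6) / 6 = 0.6500%
Mean R_m = (-5.1 − 3.2 + 3.5 − 0.7 + 5.4 + 7.3) / 6 = 1.2000%
Σ(R_i − R̄_i)(R_m − R̄_m) = 120.3500  ⇒  Cov = 120.3500 / 5 = 24.0700
Σ(R_m − R̄_m)² = 122.8000  ⇒  Var(R_m) = 122.8000 / 5 = 24.5600
β = Cov / Var(R_m) = 24.0700 / 24.5600 = 0.9800

0.980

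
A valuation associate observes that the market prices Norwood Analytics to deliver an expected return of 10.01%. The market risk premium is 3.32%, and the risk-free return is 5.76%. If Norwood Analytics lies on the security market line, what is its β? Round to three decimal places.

β = (E(R) − R_f) / MRP = (10.01% − 5.76%) / 3.32% = 4.25% / 3.32% = 1.280

1.280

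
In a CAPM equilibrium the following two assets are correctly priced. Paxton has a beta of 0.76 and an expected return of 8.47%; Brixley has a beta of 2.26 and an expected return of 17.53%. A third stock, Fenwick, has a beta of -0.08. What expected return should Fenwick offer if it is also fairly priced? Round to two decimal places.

3.40%

MRP (SML slope) = (17.53% − 8.47%) / (2.26 − 0.76) = 9.06% / 1.50 = 6.0400%
R_f (intercept) = 8.47% − 0.76 × 6.0400% = 3.8796%
E(R_Fenwick) = R_f + β × MRP = 3.8796% + -0.08 × 6.0400% = 3.40%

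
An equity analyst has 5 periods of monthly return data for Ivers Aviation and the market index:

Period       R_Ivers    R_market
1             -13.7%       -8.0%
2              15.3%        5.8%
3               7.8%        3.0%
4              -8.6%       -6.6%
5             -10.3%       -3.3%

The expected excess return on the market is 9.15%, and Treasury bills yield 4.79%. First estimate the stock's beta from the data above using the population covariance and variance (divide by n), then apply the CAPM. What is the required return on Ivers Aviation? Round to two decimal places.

Mean R_i = (-13.7 + 15.3 + 7.8 − 8.6 − 10.3) / 5 = -1.9000%
Mean R_m = (-8.0 + 5.8 + 3.0 − 6.6 − 3.3) / 5 = -1.8200%
Σ(R_i − R̄_i)(R_m − R̄_m) = 295.2000  ⇒  Cov = 295.2000 / 5 = 59.0400
Σ(R_m − R̄_m)² = 144.5280  ⇒  Var(R_m) = 144.5280 / 5 = 28.9056
β = Cov / Var(R_m) = 59.0400 / 28.9056 = 2.0425
E(R) = R_f + β × MRP = 4.79% + 2.0425 × 9.15% = 23.48%

23.48%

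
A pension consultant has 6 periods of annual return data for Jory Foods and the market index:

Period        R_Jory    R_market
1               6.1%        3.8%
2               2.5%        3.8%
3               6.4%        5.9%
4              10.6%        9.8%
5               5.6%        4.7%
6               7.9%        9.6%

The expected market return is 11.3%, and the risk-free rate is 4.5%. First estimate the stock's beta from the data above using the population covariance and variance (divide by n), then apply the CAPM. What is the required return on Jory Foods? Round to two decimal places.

Mean R_i = (6.1 + 2.5 + 6.4 + 10.6 + 5.6 + 7.9) / 6 = 6.5167%
Mean R_m = (3.8 + 3.8 + 5.9 + 9.8 + 4.7 + 9.6) / 6 = 6.2667%
Σ(R_i − R̄_i)(R_m − R̄_m) = 31.4533  ⇒  Cov = 31.4533 / 6 = 5.2422
Σ(R_m − R̄_m)² = 38.3533  ⇒  Var(R_m) = 38.3533 / 6 = 6.3922
β = Cov / Var(R_m) = 5.2422 / 6.3922 = 0.8201
MRP = 11.3% − 4.5% = 6.80%
E(R) = R_f + β × MRP = 4.5% + 0.8201 × 6.8% = 10.08%

10.08%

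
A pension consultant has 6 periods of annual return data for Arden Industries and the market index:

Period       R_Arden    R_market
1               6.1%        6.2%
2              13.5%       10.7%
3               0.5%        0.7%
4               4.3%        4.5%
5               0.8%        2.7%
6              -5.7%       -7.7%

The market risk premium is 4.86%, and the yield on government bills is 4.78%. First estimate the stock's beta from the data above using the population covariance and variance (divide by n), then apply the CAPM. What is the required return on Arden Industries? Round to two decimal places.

Mean R_i = (6.1 + 13.5 + 0.5 + 4.3 + 0.8 − 5.7) / 6 = 3.2500%
Mean R_m = (6.2 + 10.7 + 0.7 + 4.5 + 2.7 − 7.7) / 6 = 2.8500%
Σ(R_i − R̄_i)(R_m − R̄_m) = 192.4450  ⇒  Cov = 192.4450 / 6 = 32.0742
Σ(R_m − R̄_m)² = 191.5150  ⇒  Var(R_m) = 191.5150 / 6 = 31.9192
β = Cov / Var(R_m) = 32.0742 / 31.9192 = 1.0049
E(R) = R_f + β × MRP = 4.78% + 1.0049 × 4.86% = 9.66%

9.66%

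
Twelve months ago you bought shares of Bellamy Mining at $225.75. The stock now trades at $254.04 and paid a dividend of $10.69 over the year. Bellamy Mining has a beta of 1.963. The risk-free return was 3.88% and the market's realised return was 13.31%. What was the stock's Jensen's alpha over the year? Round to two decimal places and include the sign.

-5.12%

Realised HPR = (P1 + D1 − P0) / P0 = (254.04 + 10.69 − 225.75) / 225.75 = 38.98 / 225.75 = 17.2669%
MRP = 13.31% − 3.88% = 9.43%
CAPM required = R_f + β·MRP = 3.88% + 1.963 × 9.43% = 22.39109%
α = realised − required = 17.2669% − 22.39109% = -5.12%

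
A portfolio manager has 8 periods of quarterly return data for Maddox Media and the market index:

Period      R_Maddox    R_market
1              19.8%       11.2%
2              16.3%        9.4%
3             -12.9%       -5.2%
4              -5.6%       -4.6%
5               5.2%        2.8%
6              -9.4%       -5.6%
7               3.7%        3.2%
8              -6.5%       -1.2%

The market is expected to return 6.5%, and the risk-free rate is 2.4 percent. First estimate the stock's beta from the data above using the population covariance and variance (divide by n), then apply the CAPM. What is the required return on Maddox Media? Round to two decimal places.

9.79%

Mean R_i = (19.8 + 16.3 − 12.9 − 5.6 + 5.2 − 9.4 + 3.7 − 6.5) / 8 = 1.3250%
Mean R_m = (11.2 + 9.4 − 5.2 − 4.6 + 2.8 − 5.6 + 3.2 − 1.2) / 8 = 1.2500%
Σ(R_i − R̄_i)(R_m − R̄_m) = 541.4100  ⇒  Cov = 541.4100 / 8 = 67.6763
Σ(R_m − R̄_m)² = 300.3800  ⇒  Var(R_m) = 300.3800 / 8 = 37.5475
β = Cov / Var(R_m) = 67.6763 / 37.5475 = 1.8024
MRP = 6.5% − 2.4% = 4.10%
E(R) = R_f + β × MRP = 2.4% + 1.8024 × 4.1% = 9.79%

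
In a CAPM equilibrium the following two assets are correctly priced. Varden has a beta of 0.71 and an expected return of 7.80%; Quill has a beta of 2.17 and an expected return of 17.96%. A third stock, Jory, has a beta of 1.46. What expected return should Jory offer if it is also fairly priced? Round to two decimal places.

MRP (SML slope) = (17.96% − 7.80%) / (2.17 − 0.71) = 10.16% / 1.46 = 6.9589%
R_f (intercept) = 7.80% − 0.71 × 6.9589% = 2.8592%
E(R_Jory) = R_f + β × MRP = 2.8592% + 1.46 × 6.9589% = 13.02%

13.02%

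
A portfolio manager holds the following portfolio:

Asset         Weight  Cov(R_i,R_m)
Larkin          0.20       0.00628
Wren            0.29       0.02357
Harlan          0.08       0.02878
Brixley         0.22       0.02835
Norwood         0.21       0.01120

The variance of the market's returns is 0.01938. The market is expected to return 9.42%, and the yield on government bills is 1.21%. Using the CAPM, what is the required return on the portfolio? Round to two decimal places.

β_Larkin = 0.00628 / 0.01938 = 0.3240
β_Wren = 0.02357 / 0.01938 = 1.2162
β_Harlan = 0.02878 / 0.01938 = 1.4850
β_Brixley = 0.02835 / 0.01938 = 1.4628
β_Norwood = 0.01120 / 0.01938 = 0.5779
β_P = Σ w_i β_i = 0.20×0.3240 + 0.29×1.2162 + 0.08×1.4850 + 0.22×1.4628 + 0.21×0.5779 = 0.9795
MRP = 9.42% − 1.21% = 8.21%
E(R_P) = R_f + β_P × MRP = 1.21% + 0.9795 × 8.21% = 9.25%

9.25%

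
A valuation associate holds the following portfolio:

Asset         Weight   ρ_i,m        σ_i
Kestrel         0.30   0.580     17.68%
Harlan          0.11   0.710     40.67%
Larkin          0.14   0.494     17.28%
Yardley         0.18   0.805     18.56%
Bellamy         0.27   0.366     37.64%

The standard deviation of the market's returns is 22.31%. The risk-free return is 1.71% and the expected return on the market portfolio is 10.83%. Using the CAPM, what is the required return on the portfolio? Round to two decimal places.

β_Kestrel = 0.580 × 17.68% / 22.31% = 0.4596
β_Harlan = 0.710 × 40.67% / 22.31% = 1.2943
β_Larkin = 0.494 × 17.28% / 22.31% = 0.3826
β_Yardley = 0.805 × 18.56% / 22.31% = 0.6697
β_Bellamy = 0.366 × 37.64% / 22.31% = 0.6175
β_P = Σ w_i β_i = 0.30×0.4596 + 0.11×1.2943 + 0.14×0.3826 + 0.18×0.6697 + 0.27×0.6175 = 0.6211
MRP = 10.83% − 1.71% = 9.12%
E(R_P) = R_f + β_P × MRP = 1.71% + 0.6211 × 9.12% = 7.37%

7.37%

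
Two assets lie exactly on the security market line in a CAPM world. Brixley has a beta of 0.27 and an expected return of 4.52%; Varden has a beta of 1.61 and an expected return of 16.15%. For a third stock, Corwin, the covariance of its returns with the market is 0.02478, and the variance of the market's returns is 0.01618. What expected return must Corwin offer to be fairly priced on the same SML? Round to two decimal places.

MRP = (16.15% − 4.52%) / (1.61 − 0.27) = 8.6791%
R_f = 4.52% − 0.27 × 8.6791% = 2.1766%
β_Corwin = Cov / Var(R_m) = 0.02478 / 0.01618 = 1.5315
E(R_Corwin) = R_f + β × MRP = 2.1766% + 1.5315 × 8.6791% = 15.47%

15.47%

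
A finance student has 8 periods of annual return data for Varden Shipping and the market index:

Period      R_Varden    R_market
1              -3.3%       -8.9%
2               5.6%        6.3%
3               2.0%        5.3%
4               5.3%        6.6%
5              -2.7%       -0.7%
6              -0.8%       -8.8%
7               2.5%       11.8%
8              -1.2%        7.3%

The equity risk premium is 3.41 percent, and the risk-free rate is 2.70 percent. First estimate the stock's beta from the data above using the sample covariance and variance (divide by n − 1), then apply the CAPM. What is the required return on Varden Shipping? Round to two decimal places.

3.70%

Mean R_i = (-3.3 + 5.6 + 2.0 + 5.3 − 2.7 − 0.8 + 2.5 − 1.2) / 8 = 0.9250%
Mean R_m = (-8.9 + 6.3 + 5.3 + 6.6 − 0.7 − 8.8 + 11.8 + 7.3) / 8 = 2.3625%
Σ(R_i − R̄_i)(R_m − R̄_m) = 122.4175  ⇒  Cov = 122.4175 / 7 = 17.4882
Σ(R_m − R̄_m)² = 416.3588  ⇒  Var(R_m) = 416.3588 / 7 = 59.4798
β = Cov / Var(R_m) = 17.4882 / 59.4798 = 0.2940
E(R) = R_f + β × MRP = 2.70% + 0.2940 × 3.41% = 3.70%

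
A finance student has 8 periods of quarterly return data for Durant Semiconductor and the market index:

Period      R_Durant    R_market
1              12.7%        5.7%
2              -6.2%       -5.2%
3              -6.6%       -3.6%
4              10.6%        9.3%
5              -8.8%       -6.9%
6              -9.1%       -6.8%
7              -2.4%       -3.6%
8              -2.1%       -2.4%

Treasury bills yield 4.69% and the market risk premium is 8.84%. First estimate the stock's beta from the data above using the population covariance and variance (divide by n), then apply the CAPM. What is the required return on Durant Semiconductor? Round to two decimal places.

Mean R_i = (12.7 − 6.2 − 6.6 + 10.6 − 8.8 − 9.1 − 2.4 − 2.1) / 8 = -1.4875%
Mean R_m = (5.7 − 5.2 − 3.6 + 9.3 − 6.9 − 6.8 − 3.6 − 2.4) / 8 = -1.6875%
Σ(R_i − R̄_i)(R_m − R̄_m) = 343.1688  ⇒  Cov = 343.1688 / 8 = 42.8961
Σ(R_m − R̄_m)² = 248.7688  ⇒  Var(R_m) = 248.7688 / 8 = 31.0961
β = Cov / Var(R_m) = 42.8961 / 31.0961 = 1.3795
E(R) = R_f + β × MRP = 4.69% + 1.3795 × 8.84% = 16.88%

16.88%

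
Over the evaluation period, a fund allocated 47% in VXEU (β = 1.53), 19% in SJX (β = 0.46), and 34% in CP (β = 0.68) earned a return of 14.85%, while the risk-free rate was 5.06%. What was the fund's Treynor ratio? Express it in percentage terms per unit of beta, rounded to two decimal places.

β_P = 0.47×1.53 + 0.19×0.46 + 0.34×0.68 = 1.0377
Treynor = (R_P − R_f) / β_P = (14.85% − 5.06%) / 1.0377 = 9.79% / 1.0377 = 9.43%

9.43%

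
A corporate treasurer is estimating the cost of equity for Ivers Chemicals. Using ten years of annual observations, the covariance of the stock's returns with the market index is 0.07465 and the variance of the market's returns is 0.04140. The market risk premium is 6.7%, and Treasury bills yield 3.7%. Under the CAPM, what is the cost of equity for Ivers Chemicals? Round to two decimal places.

15.78%

β = Cov(R_i, R_m) / Var(R_m) = 0.07465 / 0.04140 = 1.8031
E(R) = R_f + β × MRP = 3.7% + 1.8031 × 6.7% = 15.78%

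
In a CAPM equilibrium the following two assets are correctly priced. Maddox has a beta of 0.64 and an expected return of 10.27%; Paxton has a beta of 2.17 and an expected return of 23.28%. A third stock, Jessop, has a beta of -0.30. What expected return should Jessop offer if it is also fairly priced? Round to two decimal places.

MRP (SML slope) = (23.28% − 10.27%) / (2.17 − 0.64) = 13.01% / 1.53 = 8.5033%
R_f (intercept) = 10.27% − 0.64 × 8.5033% = 4.8279%
E(R_Jessop) = R_f + β × MRP = 4.8279% + -0.30 × 8.5033% = 2.28%

2.28%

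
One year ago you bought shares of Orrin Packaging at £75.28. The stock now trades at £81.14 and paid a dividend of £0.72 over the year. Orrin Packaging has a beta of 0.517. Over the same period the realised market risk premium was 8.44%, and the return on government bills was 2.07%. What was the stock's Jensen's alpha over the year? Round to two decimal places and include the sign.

Realised HPR = (P1 + D1 − P0) / P0 = (81.14 + 0.72 − 75.28) / 75.28 = 6.58 / 75.28 = 8.7407%
CAPM required = R_f + β·MRP = 2.07% + 0.517 × 8.44% = 6.43348%
α = realised − required = 8.7407% − 6.43348% = +2.31%

+2.31%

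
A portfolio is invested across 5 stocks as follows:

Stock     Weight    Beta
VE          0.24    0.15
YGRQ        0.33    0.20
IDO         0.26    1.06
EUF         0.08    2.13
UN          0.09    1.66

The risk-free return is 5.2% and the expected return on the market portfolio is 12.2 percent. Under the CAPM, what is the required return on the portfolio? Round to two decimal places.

β_P = Σ w_i β_i = 0.24×0.15 + 0.33×0.20 + 0.26×1.06 + 0.08×2.13 + 0.09×1.66 = 0.6974
MRP = 12.2% − 5.2% = 7.00%
E(R_P) = R_f + β_P × MRP = 5.2% + 0.6974 × 7.0% = 10.08%

10.08%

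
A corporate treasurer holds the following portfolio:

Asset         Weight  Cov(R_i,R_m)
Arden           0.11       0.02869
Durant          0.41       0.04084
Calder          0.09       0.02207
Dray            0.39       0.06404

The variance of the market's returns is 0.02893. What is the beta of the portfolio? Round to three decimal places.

β_Arden = 0.02869 / 0.02893 = 0.9917
β_Durant = 0.04084 / 0.02893 = 1.4117
β_Calder = 0.02207 / 0.02893 = 0.7629
β_Dray = 0.06404 / 0.02893 = 2.2136
β_P = Σ w_i β_i = 0.11×0.9917 + 0.41×1.4117 + 0.09×0.7629 + 0.39×2.2136 = 1.6198

1.620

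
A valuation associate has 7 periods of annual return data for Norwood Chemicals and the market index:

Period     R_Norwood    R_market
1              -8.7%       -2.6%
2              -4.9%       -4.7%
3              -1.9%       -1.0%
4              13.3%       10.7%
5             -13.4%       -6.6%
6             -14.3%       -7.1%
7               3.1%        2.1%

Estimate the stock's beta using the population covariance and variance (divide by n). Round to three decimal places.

1.522

Mean R_i = (-8.7 − 4.9 − 1.9 + 13.3 − 13.4 − 14.3 + 3.1) / 7 = -3.8286%
Mean R_m = (-2.6 − 4.7 − 1.0 + 10.7 − 6.6 − 7.1 + 2.1) / 7 = -1.3143%
Σ(R_i − R̄_i)(R_m − R̄_m) = 351.1171  ⇒  Cov = 351.1171 / 7 = 50.1596
Σ(R_m − R̄_m)² = 230.6286  ⇒  Var(R_m) = 230.6286 / 7 = 32.9469
β = Cov / Var(R_m) = 50.1596 / 32.9469 = 1.5224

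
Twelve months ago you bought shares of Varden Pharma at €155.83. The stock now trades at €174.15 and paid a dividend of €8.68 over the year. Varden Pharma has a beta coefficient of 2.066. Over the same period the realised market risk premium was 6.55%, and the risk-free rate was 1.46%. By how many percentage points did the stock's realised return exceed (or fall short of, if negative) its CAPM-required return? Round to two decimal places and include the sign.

+2.33%

Realised HPR = (P1 + D1 − P0) / P0 = (174.15 + 8.68 − 155.83) / 155.83 = 27.00 / 155.83 = 17.3266%
CAPM required = R_f + β·MRP = 1.46% + 2.066 × 6.55% = 14.99230%
α = realised − required = 17.3266% − 14.99230% = +2.33%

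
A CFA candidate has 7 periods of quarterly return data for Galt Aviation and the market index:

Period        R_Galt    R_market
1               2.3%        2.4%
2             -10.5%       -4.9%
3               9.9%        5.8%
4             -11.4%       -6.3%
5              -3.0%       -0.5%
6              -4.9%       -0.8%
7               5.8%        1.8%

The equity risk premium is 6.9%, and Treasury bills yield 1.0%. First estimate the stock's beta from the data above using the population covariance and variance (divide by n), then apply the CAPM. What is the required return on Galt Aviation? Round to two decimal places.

Mean R_i = (2.3 − 10.5 + 9.9 − 11.4 − 3.0 − 4.9 + 5.8) / 7 = -1.6857%
Mean R_m = (2.4 − 4.9 + 5.8 − 6.3 − 0.5 − 0.8 + 1.8) / 7 = -0.3571%
Σ(R_i − R̄_i)(R_m − R̄_m) = 197.8557  ⇒  Cov = 197.8557 / 7 = 28.2651
Σ(R_m − R̄_m)² = 106.3371  ⇒  Var(R_m) = 106.3371 / 7 = 15.1910
β = Cov / Var(R_m) = 28.2651 / 15.1910 = 1.8606
E(R) = R_f + β × MRP = 1.0% + 1.8606 × 6.9% = 13.84%

13.84%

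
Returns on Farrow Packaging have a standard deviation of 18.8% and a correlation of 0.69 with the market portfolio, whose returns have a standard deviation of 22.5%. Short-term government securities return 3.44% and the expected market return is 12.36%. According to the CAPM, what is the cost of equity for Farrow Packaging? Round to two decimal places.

β = ρ × σ_i / σ_m = 0.69 × 18.8% / 22.5% = 0.5765
MRP = 12.36% − 3.44% = 8.92%
E(R) = 3.44% + 0.5765 × 8.92% = 8.58%

8.58%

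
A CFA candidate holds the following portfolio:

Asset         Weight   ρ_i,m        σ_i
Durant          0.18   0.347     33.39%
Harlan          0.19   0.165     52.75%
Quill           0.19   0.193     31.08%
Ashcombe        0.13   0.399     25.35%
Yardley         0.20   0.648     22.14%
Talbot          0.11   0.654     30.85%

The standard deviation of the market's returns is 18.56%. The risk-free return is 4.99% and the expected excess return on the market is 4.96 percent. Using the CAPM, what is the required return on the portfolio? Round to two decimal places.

8.01%

β_Durant = 0.347 × 33.39% / 18.56% = 0.6243
β_Harlan = 0.165 × 52.75% / 18.56% = 0.4690
β_Quill = 0.193 × 31.08% / 18.56% = 0.3232
β_Ashcombe = 0.399 × 25.35% / 18.56% = 0.5450
β_Yardley = 0.648 × 22.14% / 18.56% = 0.7730
β_Talbot = 0.654 × 30.85% / 18.56% = 1.0871
β_P = Σ w_i β_i = 0.18×0.6243 + 0.19×0.4690 + 0.19×0.3232 + 0.13×0.5450 + 0.20×0.7730 + 0.11×1.0871 = 0.6079
E(R_P) = R_f + β_P × MRP = 4.99% + 0.6079 × 4.96% = 8.01%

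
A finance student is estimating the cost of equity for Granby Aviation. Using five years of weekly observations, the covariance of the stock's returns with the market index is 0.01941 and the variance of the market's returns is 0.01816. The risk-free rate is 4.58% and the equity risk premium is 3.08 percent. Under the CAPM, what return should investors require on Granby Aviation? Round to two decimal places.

7.87%

β = Cov(R_i, R_m) / Var(R_m) = 0.01941 / 0.01816 = 1.0688
E(R) = R_f + β × MRP = 4.58% + 1.0688 × 3.08% = 7.87%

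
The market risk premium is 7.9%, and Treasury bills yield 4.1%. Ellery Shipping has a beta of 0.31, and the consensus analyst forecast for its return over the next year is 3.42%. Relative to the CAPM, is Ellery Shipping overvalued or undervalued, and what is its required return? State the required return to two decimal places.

Overvalued; required return 6.55%

Required return = R_f + β·MRP = 4.1% + 0.31 × 7.9% = 6.55%
Forecast 3.42% < required 6.55% → the stock plots below the SML → overvalued.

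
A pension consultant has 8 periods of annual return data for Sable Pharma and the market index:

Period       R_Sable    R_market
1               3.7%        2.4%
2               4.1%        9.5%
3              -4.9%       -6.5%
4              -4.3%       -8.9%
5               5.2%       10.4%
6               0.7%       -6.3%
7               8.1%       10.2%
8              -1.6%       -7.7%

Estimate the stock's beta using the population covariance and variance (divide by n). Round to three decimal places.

Mean R_i = (3.7 + 4.1 − 4.9 − 4.3 + 5.2 + 0.7 + 8.1 − 1.6) / 8 = 1.3750%
Mean R_m = (2.4 + 9.5 − 6.5 − 8.9 + 10.4 − 6.3 + 10.2 − 7.7) / 8 = 0.3875%
Σ(R_i − R̄_i)(R_m − R̄_m) = 258.2975  ⇒  Cov = 258.2975 / 8 = 32.2872
Σ(R_m − R̄_m)² = 527.4488  ⇒  Var(R_m) = 527.4488 / 8 = 65.9311
β = Cov / Var(R_m) = 32.2872 / 65.9311 = 0.4897

0.490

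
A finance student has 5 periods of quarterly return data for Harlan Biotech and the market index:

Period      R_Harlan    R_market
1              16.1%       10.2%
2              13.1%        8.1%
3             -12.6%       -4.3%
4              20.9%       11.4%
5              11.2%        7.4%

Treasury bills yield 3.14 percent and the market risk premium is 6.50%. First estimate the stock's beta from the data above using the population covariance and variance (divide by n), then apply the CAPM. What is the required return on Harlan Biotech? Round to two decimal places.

Mean R_i = (16.1 + 13.1 − 12.6 + 20.9 + 11.2) / 5 = 9.7400%
Mean R_m = (10.2 + 8.1 − 4.3 + 11.4 + 7.4) / 5 = 6.5600%
Σ(R_i − R̄_i)(R_m − R̄_m) = 326.1780  ⇒  Cov = 326.1780 / 5 = 65.2356
Σ(R_m − R̄_m)² = 157.6920  ⇒  Var(R_m) = 157.6920 / 5 = 31.5384
β = Cov / Var(R_m) = 65.2356 / 31.5384 = 2.0684
E(R) = R_f + β × MRP = 3.14% + 2.0684 × 6.50% = 16.58%

16.58%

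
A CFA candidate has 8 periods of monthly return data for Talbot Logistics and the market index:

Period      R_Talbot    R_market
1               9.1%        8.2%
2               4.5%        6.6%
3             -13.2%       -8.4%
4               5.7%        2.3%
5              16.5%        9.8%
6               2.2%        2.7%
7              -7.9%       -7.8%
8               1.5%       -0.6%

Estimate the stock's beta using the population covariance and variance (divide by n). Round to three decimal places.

Mean R_i = (9.1 + 4.5 − 13.2 + 5.7 + 16.5 + 2.2 − 7.9 + 1.5) / 8 = 2.3000%
Mean R_m = (8.2 + 6.6 − 8.4 + 2.3 + 9.8 + 2.7 − 7.8 − 0.6) / 8 = 1.6000%
Σ(R_i − R̄_i)(R_m − R̄_m) = 427.2300  ⇒  Cov = 427.2300 / 8 = 53.4038
Σ(R_m − R̄_m)² = 330.7000  ⇒  Var(R_m) = 330.7000 / 8 = 41.3375
β = Cov / Var(R_m) = 53.4038 / 41.3375 = 1.2919

1.292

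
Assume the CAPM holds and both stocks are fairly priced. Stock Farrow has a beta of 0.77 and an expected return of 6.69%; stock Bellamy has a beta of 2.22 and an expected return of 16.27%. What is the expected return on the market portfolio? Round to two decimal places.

Both satisfy E(R) = R_f + β·MRP, so the slope of the SML is
MRP = (16.27% − 6.69%) / (2.22 − 0.77) = 9.58% / 1.45 = 6.6069%
R_f = E(R_Farrow) − β_Farrow·MRP = 6.69% − 0.77 × 6.6069% = 1.6027%
E(R_m) = R_f + MRP = 1.6027% + 6.6069% = 8.21%

8.21%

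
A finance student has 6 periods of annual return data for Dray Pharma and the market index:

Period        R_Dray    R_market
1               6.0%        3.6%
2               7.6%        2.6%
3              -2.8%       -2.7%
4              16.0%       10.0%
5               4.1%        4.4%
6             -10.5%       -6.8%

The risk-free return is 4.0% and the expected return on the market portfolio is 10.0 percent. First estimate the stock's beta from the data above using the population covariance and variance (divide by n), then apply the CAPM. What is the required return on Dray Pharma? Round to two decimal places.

Mean R_i = (6.0 + 7.6 − 2.8 + 16.0 + 4.1 − 10.5) / 6 = 3.4000%
Mean R_m = (3.6 + 2.6 − 2.7 + 10.0 + 4.4 − 6.8) / 6 = 1.8500%
Σ(R_i − R̄_i)(R_m − R̄_m) = 260.6200  ⇒  Cov = 260.6200 / 6 = 43.4367
Σ(R_m − R̄_m)² = 172.0750  ⇒  Var(R_m) = 172.0750 / 6 = 28.6792
β = Cov / Var(R_m) = 43.4367 / 28.6792 = 1.5146
MRP = 10.0% − 4.0% = 6.00%
E(R) = R_f + β × MRP = 4.0% + 1.5146 × 6.0% = 13.09%

13.09%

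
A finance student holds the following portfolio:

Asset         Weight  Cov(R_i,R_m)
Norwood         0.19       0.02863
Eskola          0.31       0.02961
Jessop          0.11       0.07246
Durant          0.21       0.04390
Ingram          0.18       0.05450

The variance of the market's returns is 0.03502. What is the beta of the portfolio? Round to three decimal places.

β_Norwood = 0.02863 / 0.03502 = 0.8175
β_Eskola = 0.02961 / 0.03502 = 0.8455
β_Jessop = 0.07246 / 0.03502 = 2.0691
β_Durant = 0.04390 / 0.03502 = 1.2536
β_Ingram = 0.05450 / 0.03502 = 1.5563
β_P = Σ w_i β_i = 0.19×0.8175 + 0.31×0.8455 + 0.11×2.0691 + 0.21×1.2536 + 0.18×1.5563 = 1.1884

1.188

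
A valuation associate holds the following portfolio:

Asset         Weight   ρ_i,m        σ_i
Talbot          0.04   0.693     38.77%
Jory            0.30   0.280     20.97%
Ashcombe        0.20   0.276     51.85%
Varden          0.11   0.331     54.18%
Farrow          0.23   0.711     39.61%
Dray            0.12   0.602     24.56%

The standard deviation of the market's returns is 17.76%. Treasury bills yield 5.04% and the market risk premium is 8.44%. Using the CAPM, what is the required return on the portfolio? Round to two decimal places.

β_Talbot = 0.693 × 38.77% / 17.76% = 1.5128
β_Jory = 0.280 × 20.97% / 17.76% = 0.3306
β_Ashcombe = 0.276 × 51.85% / 17.76% = 0.8058
β_Varden = 0.331 × 54.18% / 17.76% = 1.0098
β_Farrow = 0.711 × 39.61% / 17.76% = 1.5857
β_Dray = 0.602 × 24.56% / 17.76% = 0.8325
β_P = Σ w_i β_i = 0.04×1.5128 + 0.30×0.3306 + 0.20×0.8058 + 0.11×1.0098 + 0.23×1.5857 + 0.12×0.8325 = 0.8965
E(R_P) = R_f + β_P × MRP = 5.04% + 0.8965 × 8.44% = 12.61%

12.61%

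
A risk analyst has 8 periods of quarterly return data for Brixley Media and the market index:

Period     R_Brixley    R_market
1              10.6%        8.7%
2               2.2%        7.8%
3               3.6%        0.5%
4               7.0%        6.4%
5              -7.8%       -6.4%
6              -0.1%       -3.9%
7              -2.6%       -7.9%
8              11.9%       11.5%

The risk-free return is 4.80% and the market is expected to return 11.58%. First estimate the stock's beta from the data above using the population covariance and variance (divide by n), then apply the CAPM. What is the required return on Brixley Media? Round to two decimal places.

10.17%

Mean R_i = (10.6 + 2.2 + 3.6 + 7.0 − 7.8 − 0.1 − 2.6 + 11.9) / 8 = 3.1000%
Mean R_m = (8.7 + 7.8 + 0.5 + 6.4 − 6.4 − 3.9 − 7.9 + 11.5) / 8 = 2.0875%
Σ(R_i − R̄_i)(R_m − R̄_m) = 311.9100  ⇒  Cov = 311.9100 / 8 = 38.9888
Σ(R_m − R̄_m)² = 393.7088  ⇒  Var(R_m) = 393.7088 / 8 = 49.2136
β = Cov / Var(R_m) = 38.9888 / 49.2136 = 0.7922
MRP = 11.58% − 4.80% = 6.78%
E(R) = R_f + β × MRP = 4.80% + 0.7922 × 6.78% = 10.17%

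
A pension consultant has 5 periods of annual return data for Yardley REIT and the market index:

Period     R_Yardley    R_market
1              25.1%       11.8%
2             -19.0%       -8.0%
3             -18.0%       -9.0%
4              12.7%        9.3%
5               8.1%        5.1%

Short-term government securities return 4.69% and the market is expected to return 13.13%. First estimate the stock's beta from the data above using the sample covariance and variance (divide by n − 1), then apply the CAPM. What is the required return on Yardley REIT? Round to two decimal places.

21.43%

Mean R_i = (25.1 − 19.0 − 18.0 + 12.7 + 8.1) / 5 = 1.7800%
Mean R_m = (11.8 − 8.0 − 9.0 + 9.3 + 5.1) / 5 = 1.8400%
Σ(R_i − R̄_i)(R_m − R̄_m) = 753.2240  ⇒  Cov = 753.2240 / 4 = 188.3060
Σ(R_m − R̄_m)² = 379.8120  ⇒  Var(R_m) = 379.8120 / 4 = 94.9530
β = Cov / Var(R_m) = 188.3060 / 94.9530 = 1.9831
MRP = 13.13% − 4.69% = 8.44%
E(R) = R_f + β × MRP = 4.69% + 1.9831 × 8.44% = 21.43%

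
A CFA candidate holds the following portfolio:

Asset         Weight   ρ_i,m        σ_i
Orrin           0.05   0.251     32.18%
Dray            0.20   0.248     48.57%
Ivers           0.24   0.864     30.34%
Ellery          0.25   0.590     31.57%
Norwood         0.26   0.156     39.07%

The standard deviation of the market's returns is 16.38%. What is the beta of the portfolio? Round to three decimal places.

β_Orrin = 0.251 × 32.18% / 16.38% = 0.4931
β_Dray = 0.248 × 48.57% / 16.38% = 0.7354
β_Ivers = 0.864 × 30.34% / 16.38% = 1.6004
β_Ellery = 0.590 × 31.57% / 16.38% = 1.1371
β_Norwood = 0.156 × 39.07% / 16.38% = 0.3721
β_P = Σ w_i β_i = 0.05×0.4931 + 0.20×0.7354 + 0.24×1.6004 + 0.25×1.1371 + 0.26×0.3721 = 0.9369

0.937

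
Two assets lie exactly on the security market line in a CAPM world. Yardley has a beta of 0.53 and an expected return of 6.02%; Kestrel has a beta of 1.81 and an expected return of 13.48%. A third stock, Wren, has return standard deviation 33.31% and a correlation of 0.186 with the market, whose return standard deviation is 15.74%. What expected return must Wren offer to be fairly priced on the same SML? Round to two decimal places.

MRP = (13.48% − 6.02%) / (1.81 − 0.53) = 5.8281%
R_f = 6.02% − 0.53 × 5.8281% = 2.9311%
β_Wren = ρ·σ_i/σ_m = 0.186 × 33.31 / 15.74 = 0.3936
E(R_Wren) = R_f + β × MRP = 2.9311% + 0.3936 × 5.8281% = 5.23%

5.23%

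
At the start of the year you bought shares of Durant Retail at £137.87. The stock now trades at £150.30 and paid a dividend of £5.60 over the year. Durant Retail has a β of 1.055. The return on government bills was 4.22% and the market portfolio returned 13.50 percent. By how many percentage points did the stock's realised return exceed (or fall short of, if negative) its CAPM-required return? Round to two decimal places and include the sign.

Realised HPR = (P1 + D1 − P0) / P0 = (150.30 + 5.60 − 137.87) / 137.87 = 18.03 / 137.87 = 13.0775%
MRP = 13.50% − 4.22% = 9.28%
CAPM required = R_f + β·MRP = 4.22% + 1.055 × 9.28% = 14.01040%
α = realised − required = 13.0775% − 14.01040% = -0.93%

-0.93%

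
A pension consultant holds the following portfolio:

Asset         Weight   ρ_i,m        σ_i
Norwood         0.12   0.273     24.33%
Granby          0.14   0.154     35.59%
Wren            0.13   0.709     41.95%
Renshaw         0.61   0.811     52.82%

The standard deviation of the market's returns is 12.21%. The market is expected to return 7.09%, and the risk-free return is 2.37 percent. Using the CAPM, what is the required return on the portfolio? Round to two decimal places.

14.57%

β_Norwood = 0.273 × 24.33% / 12.21% = 0.5440
β_Granby = 0.154 × 35.59% / 12.21% = 0.4489
β_Wren = 0.709 × 41.95% / 12.21% = 2.4359
β_Renshaw = 0.811 × 52.82% / 12.21% = 3.5084
β_P = Σ w_i β_i = 0.12×0.5440 + 0.14×0.4489 + 0.13×2.4359 + 0.61×3.5084 = 2.5849
MRP = 7.09% − 2.37% = 4.72%
E(R_P) = R_f + β_P × MRP = 2.37% + 2.5849 × 4.72% = 14.57%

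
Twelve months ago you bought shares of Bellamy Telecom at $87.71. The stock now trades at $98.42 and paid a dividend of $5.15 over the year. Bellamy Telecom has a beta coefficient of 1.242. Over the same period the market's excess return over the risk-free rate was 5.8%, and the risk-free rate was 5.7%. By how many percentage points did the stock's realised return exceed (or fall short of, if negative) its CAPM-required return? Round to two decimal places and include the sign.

+5.18%

Realised HPR = (P1 + D1 − P0) / P0 = (98.42 + 5.15 − 87.71) / 87.71 = 15.86 / 87.71 = 18.0823%
CAPM required = R_f + β·MRP = 5.7% + 1.242 × 5.8% = 12.9036%
α = realised − required = 18.0823% − 12.9036% = +5.18%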